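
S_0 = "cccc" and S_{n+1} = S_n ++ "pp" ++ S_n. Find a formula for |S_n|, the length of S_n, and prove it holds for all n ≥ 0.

Claim: |S_n| = 6·2^n − 2.

Base case: |S_0| = 4, and 6·2^0 − 2 = 4.
Assume |S_m| = 6·2^m − 2.
Then |S_{m+1}| = |S_m| + 2 + |S_m| = 2|S_m| + 2 = 2(6·2^m − 2) + 2 = 6·2^{m+1} − 4 + 2 = 6·2^{m+1} − 2.
By induction, |S_n| = 6·2^n − 2 for all n ≥ 0.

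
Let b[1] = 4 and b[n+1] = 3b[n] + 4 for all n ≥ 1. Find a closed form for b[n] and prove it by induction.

Claim: b[n] = 2·3^n − 2.

Base case: b[1] = 4, and 2·3^1 − 2 = 6 − 2 = 4.
Assume b[m] = 2·3^m − 2 for some m ≥ 1.
Then b[m+1] = 3b[m] + 4 = 3·(2·3^m − 2) + 4 = 6·3^m − 6 + 4 = 2·3^{m+1} − 2.
This completes the inductive step, so b[n] = 2·3^n − 2 for all n ≥ 1.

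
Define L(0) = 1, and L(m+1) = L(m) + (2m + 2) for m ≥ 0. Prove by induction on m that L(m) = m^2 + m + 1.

Base case: L(0) = 1, and 0^2 + 0 + 1 = 1.
Assume L(r) = r^2 + r + 1.
Then L(r+1) = L(r) + (2r + 2) = (r^2 + r + 1) + (2r + 2) = r^2 + 3r + 3,
and (r+1)^2 + (r+1) + 1 = r^2 + 3r + 3.
Hence L(m) = m^2 + m + 1 for every m ≥ 0, by induction.

L(m) = m^2 + m + 1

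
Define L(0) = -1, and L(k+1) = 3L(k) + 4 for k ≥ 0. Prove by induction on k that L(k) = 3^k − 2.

Base case: L(0) = -1, and 3^0 − 2 = 1 − 2 = -1.
Assume L(j) = 3^j − 2 for some j ≥ 0.
Then L(j+1) = 3L(j) + 4 = 3·(3^j − 2) + 4 = 3^{j+1} − 6 + 4 = 3^{j+1} − 2.
Hence L(k) = 3^k − 2 for every k ≥ 0, by induction.

L(k) = 3^k − 2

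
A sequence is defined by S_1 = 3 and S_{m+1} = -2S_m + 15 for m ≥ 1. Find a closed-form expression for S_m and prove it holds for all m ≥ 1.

Claim: S_m = (-2)^m + 5.

Base case: S_1 = 3, and (-2)^1 + 5 = -2 + 5 = 3.
Assume S_j = (-2)^j + 5 for some j ≥ 1.
Then S_{j+1} = -2S_j + 15 = -2·((-2)^j + 5) + 15 = -2·(-2)^j − 10 + 15 = (-2)^{j+1} + 5.
This completes the inductive step, so S_m = (-2)^m + 5 for all m ≥ 1.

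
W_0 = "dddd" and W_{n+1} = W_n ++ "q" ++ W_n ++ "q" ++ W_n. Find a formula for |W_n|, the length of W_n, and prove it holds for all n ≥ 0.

Claim: |W_n| = 5·3^n − 1.

Base case: |W_0| = 4, and 5·3^0 − 1 = 4.
Assume |W_r| = 5·3^r − 1.
Then |W_{r+1}| = 3|W_r| + 2 = 3(5·3^r − 1) + 2 = 5·3^{r+1} − 3 + 2 = 5·3^{r+1} − 1.
So the formula holds for r+1, and by induction |W_n| = 5·3^n − 1 for all n ≥ 0.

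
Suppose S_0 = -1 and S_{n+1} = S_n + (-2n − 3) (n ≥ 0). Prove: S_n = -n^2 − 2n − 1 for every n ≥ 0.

Base case: S_0 = -1, and -0^2 − 2·0 − 1 = -1.
Assume S_k = -k^2 − 2k − 1.
Then S_{k+1} = S_k + (-2k − 3) = (-k^2 − 2k − 1) + (-2k − 3) = -k^2 − 4k − 4,
and -(k+1)^2 − 2·(k+1) − 1 = -k^2 − 4k − 4.
This completes the inductive step, so S_n = -n^2 − 2n − 1 for all n ≥ 0.

S_n = -n^2 − 2n − 1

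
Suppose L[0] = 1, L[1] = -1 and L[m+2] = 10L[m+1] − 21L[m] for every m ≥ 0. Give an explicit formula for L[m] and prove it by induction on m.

Claim: L[m] = -7^m + 2·3^m.

Base cases: L[0] = 1 and -7^0 + 2·3^0 = 1; L[1] = -1 and -7^1 + 2·3^1 = -1.
Assume L[j] = -7^j + 2·3^j for all 0 ≤ j ≤ k, where k ≥ 1.
Then L[k+1] = 10L[k] − 21L[k−1] = 10·(-7^k + 2·3^k) − 21·(-7^{k−1} + 2·3^{k−1}) = -(10·7 − 21)7^{k−1} + 2·(10·3 − 21)3^{k−1} = -49·7^{k−1} + 18·3^{k−1} = -7^{k+1} + 2·3^{k+1}.
Hence L[m] = -7^m + 2·3^m for every m ≥ 0, by strong induction.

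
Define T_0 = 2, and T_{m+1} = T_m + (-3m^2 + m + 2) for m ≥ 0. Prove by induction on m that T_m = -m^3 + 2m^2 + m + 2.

Base case: T_0 = 2, and -0^3 + 2·0^2 + 0 + 2 = 2.
Assume T_r = -r^3 + 2r^2 + r + 2.
Then T_{r+1} = T_r + (-3r^2 + r + 2) = (-r^3 + 2r^2 + r + 2) + (-3r^2 + r + 2) = -r^3 − r^2 + 2r + 4,
and -(r+1)^3 + 2·(r+1)^2 + (r+1) + 2 = -r^3 − r^2 + 2r + 4.
Hence T_m = -m^3 + 2m^2 + m + 2 for every m ≥ 0, by induction.

T_m = -m^3 + 2m^2 + m + 2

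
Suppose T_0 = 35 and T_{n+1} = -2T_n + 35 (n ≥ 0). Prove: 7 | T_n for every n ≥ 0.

Base case: T_0 = 35 = 7·5, so 7 | T_0.
Assume 7 | T_m, so T_m = 7t for some integer t.
Then T_{m+1} = -2T_m + 35 = -2·(7t) + 35 = 7(-2t + 5), so 7 | T_{m+1}.
This completes the inductive step, so 7 | T_n for all n ≥ 0.

7 | T_n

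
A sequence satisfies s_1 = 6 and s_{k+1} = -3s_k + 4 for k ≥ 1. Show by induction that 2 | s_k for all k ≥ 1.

Base case: s_1 = 6 = 2·3, so 2 | s_1.
Assume 2 | s_r, so s_r = 2t for some integer t.
Then s_{r+1} = -3s_r + 4 = -3·(2t) + 4 = 2(-3t + 2), so 2 | s_{r+1}.
By induction, 2 | s_k for all k ≥ 1.

2 | s_k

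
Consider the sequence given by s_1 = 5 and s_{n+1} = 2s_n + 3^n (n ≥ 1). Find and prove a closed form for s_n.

Claim: s_n = 2^n + 3^n.

Base case: s_1 = 5, and 2^1 + 3^1 = 2 + 3 = 5.
Assume s_m = 2^m + 3^m for some m ≥ 1.
Then s_{m+1} = 2s_m + 3^m = 2·(2^m + 3^m) + 3^m = 2^{m+1} + 2·3^m + 3^m = 2^{m+1} + 3·3^m = 2^{m+1} + 3^{m+1}.
This completes the inductive step, so s_n = 2^n + 3^n for all n ≥ 1.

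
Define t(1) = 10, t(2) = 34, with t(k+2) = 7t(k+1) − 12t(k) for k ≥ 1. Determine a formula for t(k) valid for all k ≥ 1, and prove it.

Claim: t(k) = 2·3^k + 4^k.

Base cases: t(1) = 10 and 2·3^1 + 4^1 = 10; t(2) = 34 and 2·3^2 + 4^2 = 34.
Assume t(i) = 2·3^i + 4^i for all 1 ≤ i ≤ j, where j ≥ 2.
Then t(j+1) = 7t(j) − 12t(j−1) = 7·(2·3^j + 4^j) − 12·(2·3^{j−1} + 4^{j−1}) = 2·(7·3 − 12)3^{j−1} + (7·4 − 12)4^{j−1} = 18·3^{j−1} + 16·4^{j−1} = 2·3^{j+1} + 4^{j+1}.
Hence t(k) = 2·3^k + 4^k for every k ≥ 1, by strong induction.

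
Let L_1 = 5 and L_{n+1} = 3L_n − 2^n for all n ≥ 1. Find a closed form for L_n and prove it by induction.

Claim: L_n = 3^n + 2^n.

Base case: L_1 = 5, and 3^1 + 2^1 = 3 + 2 = 5.
Assume L_j = 3^j + 2^j for some j ≥ 1.
Then L_{j+1} = 3L_j − 2^j = 3·(3^j + 2^j) − 2^j = 3^{j+1} + 3·2^j − 2^j = 3^{j+1} + 2·2^j = 3^{j+1} + 2^{j+1}.
So the formula holds for j+1, and by induction L_n = 3^n + 2^n for all n ≥ 1.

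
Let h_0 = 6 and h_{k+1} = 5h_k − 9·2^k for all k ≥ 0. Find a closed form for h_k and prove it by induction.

Claim: h_k = 3·5^k + 3·2^k.

Base case: h_0 = 6, and 3·5^0 + 3·2^0 = 3 + 3 = 6.
Assume h_r = 3·5^r + 3·2^r for some r ≥ 0.
Then h_{r+1} = 5h_r − 9·2^r = 5·(3·5^r + 3·2^r) − 9·2^r = 3·5^{r+1} + 15·2^r − 9·2^r = 3·5^{r+1} + 6·2^r = 3·5^{r+1} + 3·2^{r+1}.
So the formula holds for r+1, and by induction h_k = 3·5^k + 3·2^k for all k ≥ 0.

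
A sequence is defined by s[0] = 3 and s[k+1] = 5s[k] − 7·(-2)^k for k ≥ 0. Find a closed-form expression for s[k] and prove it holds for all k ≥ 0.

Claim: s[k] = 2·5^k + (-2)^k.

Base case: s[0] = 3, and 2·5^0 + (-2)^0 = 2 + 1 = 3.
Assume s[m] = 2·5^m + (-2)^m for some m ≥ 0.
Then s[m+1] = 5s[m] − 7·(-2)^m = 5·(2·5^m + (-2)^m) − 7·(-2)^m = 2·5^{m+1} + 5·(-2)^m − 7·(-2)^m = 2·5^{m+1} − 2·(-2)^m = 2·5^{m+1} + (-2)^{m+1}.
So the formula holds for m+1, and by induction s[k] = 2·5^k + (-2)^k for all k ≥ 0.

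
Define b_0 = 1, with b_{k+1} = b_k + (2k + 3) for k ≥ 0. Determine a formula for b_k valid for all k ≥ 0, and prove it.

Claim: b_k = k^2 + 2k + 1.

Base case: b_0 = 1, and 0^2 + 2·0 + 1 = 1.
Assume b_j = j^2 + 2j + 1.
Then b_{j+1} = b_j + (2j + 3) = (j^2 + 2j + 1) + (2j + 3) = j^2 + 4j + 4,
and (j+1)^2 + 2·(j+1) + 1 = j^2 + 4j + 4.
This completes the inductive step, so b_k = k^2 + 2k + 1 for all k ≥ 0.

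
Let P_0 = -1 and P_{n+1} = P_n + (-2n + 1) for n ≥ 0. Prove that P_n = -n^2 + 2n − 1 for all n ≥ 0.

Base case: P_0 = -1, and -0^2 + 2·0 − 1 = -1.
Assume P_r = -r^2 + 2r − 1.
Then P_{r+1} = P_r + (-2r + 1) = (-r^2 + 2r − 1) + (-2r + 1) = -r^2,
and -(r+1)^2 + 2·(r+1) − 1 = -r^2.
By induction, P_n = -n^2 + 2n − 1 for all n ≥ 0.

P_n = -n^2 + 2n − 1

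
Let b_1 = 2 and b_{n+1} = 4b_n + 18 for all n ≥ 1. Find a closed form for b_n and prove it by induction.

Claim: b_n = 2·4^n − 6.

Base case: b_1 = 2, and 2·4^1 − 6 = 8 − 6 = 2.
Assume b_m = 2·4^m − 6 for some m ≥ 1.
Then b_{m+1} = 4b_m + 18 = 4·(2·4^m − 6) + 18 = 8·4^m − 24 + 18 = 2·4^{m+1} − 6.
This completes the inductive step, so b_n = 2·4^n − 6 for all n ≥ 1.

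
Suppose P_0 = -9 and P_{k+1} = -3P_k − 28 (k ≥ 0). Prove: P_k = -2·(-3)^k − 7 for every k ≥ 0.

Base case: P_0 = -9, and -2·(-3)^0 − 7 = -2 − 7 = -9.
Assume P_j = -2·(-3)^j − 7 for some j ≥ 0.
Then P_{j+1} = -3P_j − 28 = -3·(-2·(-3)^j − 7) − 28 = 6·(-3)^j + 21 − 28 = -2·(-3)^{j+1} − 7.
This completes the inductive step, so P_k = -2·(-3)^k − 7 for all k ≥ 0.

P_k = -2·(-3)^k − 7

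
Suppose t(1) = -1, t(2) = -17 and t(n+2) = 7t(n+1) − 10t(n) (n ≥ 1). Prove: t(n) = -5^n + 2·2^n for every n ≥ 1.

Base cases: t(1) = -1 and -5^1 + 2·2^1 = -1; t(2) = -17 and -5^2 + 2·2^2 = -17.
Assume t(j) = -5^j + 2·2^j for all 1 ≤ j ≤ r, where r ≥ 2.
Then t(r+1) = 7t(r) − 10t(r−1) = 7·(-5^r + 2·2^r) − 10·(-5^{r−1} + 2·2^{r−1}) = -(7·5 − 10)5^{r−1} + 2·(7·2 − 10)2^{r−1} = -25·5^{r−1} + 8·2^{r−1} = -5^{r+1} + 2·2^{r+1}.
By strong induction, t(n) = -5^n + 2·2^n for all n ≥ 1.

t(n) = -5^n + 2·2^n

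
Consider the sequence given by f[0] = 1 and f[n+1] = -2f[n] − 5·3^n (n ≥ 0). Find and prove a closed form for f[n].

Claim: f[n] = 2·(-2)^n − 3^n.

Base case: f[0] = 1, and 2·(-2)^0 − 3^0 = 2 − 1 = 1.
Assume f[r] = 2·(-2)^r − 3^r for some r ≥ 0.
Then f[r+1] = -2f[r] − 5·3^r = -2·(2·(-2)^r − 3^r) − 5·3^r = 2·(-2)^{r+1} + 2·3^r − 5·3^r = 2·(-2)^{r+1} − 3·3^r = 2·(-2)^{r+1} − 3^{r+1}.
By induction, f[n] = 2·(-2)^n − 3^n for all n ≥ 0.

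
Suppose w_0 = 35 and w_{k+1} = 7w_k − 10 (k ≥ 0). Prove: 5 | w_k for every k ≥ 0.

Base case: w_0 = 35 = 5·7, so 5 | w_0.
Assume 5 | w_r, so w_r = 5t for some integer t.
Then w_{r+1} = 7w_r − 10 = 7·(5t) − 10 = 5(7t − 2), so 5 | w_{r+1}.
So the property holds for r+1, and by induction 5 | w_k for all k ≥ 0.

5 | w_k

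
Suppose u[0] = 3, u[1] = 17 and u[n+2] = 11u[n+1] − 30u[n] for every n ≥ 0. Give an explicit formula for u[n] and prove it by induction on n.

Claim: u[n] = 2·6^n + 5^n.

Base cases: u[0] = 3 and 2·6^0 + 5^0 = 3; u[1] = 17 and 2·6^1 + 5^1 = 17.
Assume u[i] = 2·6^i + 5^i for all 0 ≤ i ≤ j, where j ≥ 1.
Then u[j+1] = 11u[j] − 30u[j−1] = 11·(2·6^j + 5^j) − 30·(2·6^{j−1} + 5^{j−1}) = 2·(11·6 − 30)6^{j−1} + (11·5 − 30)5^{j−1} = 72·6^{j−1} + 25·5^{j−1} = 2·6^{j+1} + 5^{j+1}.
Hence u[n] = 2·6^n + 5^n for every n ≥ 0, by strong induction.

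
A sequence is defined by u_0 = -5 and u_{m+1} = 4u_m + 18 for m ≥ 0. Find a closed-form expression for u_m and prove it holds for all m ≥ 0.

Claim: u_m = 4^m − 6.

Base case: u_0 = -5, and 4^0 − 6 = 1 − 6 = -5.
Assume u_k = 4^k − 6 for some k ≥ 0.
Then u_{k+1} = 4u_k + 18 = 4·(4^k − 6) + 18 = 4^{k+1} − 24 + 18 = 4^{k+1} − 6.
By induction, u_m = 4^m − 6 for all m ≥ 0.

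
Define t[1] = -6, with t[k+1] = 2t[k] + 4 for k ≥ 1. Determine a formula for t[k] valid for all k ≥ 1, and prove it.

Claim: t[k] = -2^k − 4.

Base case: t[1] = -6, and -2^1 − 4 = -2 − 4 = -6.
Assume t[r] = -2^r − 4 for some r ≥ 1.
Then t[r+1] = 2t[r] + 4 = 2·(-2^r − 4) + 4 = -2^{r+1} − 8 + 4 = -2^{r+1} − 4.
This completes the inductive step, so t[k] = -2^k − 4 for all k ≥ 1.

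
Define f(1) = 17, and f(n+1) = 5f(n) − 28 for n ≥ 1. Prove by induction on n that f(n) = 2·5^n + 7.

Base case: f(1) = 17, and 2·5^1 + 7 = 10 + 7 = 17.
Assume f(k) = 2·5^k + 7 for some k ≥ 1.
Then f(k+1) = 5f(k) − 28 = 5·(2·5^k + 7) − 28 = 10·5^k + 35 − 28 = 2·5^{k+1} + 7.
By induction, f(n) = 2·5^n + 7 for all n ≥ 1.

f(n) = 2·5^n + 7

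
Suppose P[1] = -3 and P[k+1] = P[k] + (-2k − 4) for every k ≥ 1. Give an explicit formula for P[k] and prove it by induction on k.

Claim: P[k] = -k^2 − 3k + 1.

Base case: P[1] = -3, and -1^2 − 3·1 + 1 = -3.
Assume P[m] = -m^2 − 3m + 1.
Then P[m+1] = P[m] + (-2m − 4) = (-m^2 − 3m + 1) + (-2m − 4) = -m^2 − 5m − 3,
and -(m+1)^2 − 3·(m+1) + 1 = -m^2 − 5m − 3.
This completes the inductive step, so P[k] = -k^2 − 3k + 1 for all k ≥ 1.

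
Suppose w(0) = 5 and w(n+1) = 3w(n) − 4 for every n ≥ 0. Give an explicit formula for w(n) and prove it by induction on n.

Claim: w(n) = 3^{n+1} + 2.

Base case: w(0) = 5, and 3^{0+1} + 2 = 3 + 2 = 5.
Assume w(j) = 3^{j+1} + 2 for some j ≥ 0.
Then w(j+1) = 3w(j) − 4 = 3·(3^{j+1} + 2) − 4 = 3^{j+2} + 6 − 4 = 3^{j+2} + 2.
Hence w(n) = 3^{n+1} + 2 for every n ≥ 0, by induction.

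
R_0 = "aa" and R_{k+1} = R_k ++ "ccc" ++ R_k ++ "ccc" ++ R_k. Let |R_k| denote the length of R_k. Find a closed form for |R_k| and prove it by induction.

Claim: |R_k| = 5·3^k − 3.

Base case: |R_0| = 2, and 5·3^0 − 3 = 2.
Assume |R_j| = 5·3^j − 3.
Then |R_{j+1}| = 3|R_j| + 6 = 3(5·3^j − 3) + 6 = 5·3^{j+1} − 9 + 6 = 5·3^{j+1} − 3.
By induction, |R_k| = 5·3^k − 3 for all k ≥ 0.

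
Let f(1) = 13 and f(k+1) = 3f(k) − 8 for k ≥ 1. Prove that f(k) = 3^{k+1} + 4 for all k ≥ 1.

Base case: f(1) = 13, and 3^{1+1} + 4 = 9 + 4 = 13.
Assume f(j) = 3^{j+1} + 4 for some j ≥ 1.
Then f(j+1) = 3f(j) − 8 = 3·(3^{j+1} + 4) − 8 = 3^{j+2} + 12 − 8 = 3^{j+2} + 4.
By induction, f(k) = 3^{k+1} + 4 for all k ≥ 1.

f(k) = 3^{k+1} + 4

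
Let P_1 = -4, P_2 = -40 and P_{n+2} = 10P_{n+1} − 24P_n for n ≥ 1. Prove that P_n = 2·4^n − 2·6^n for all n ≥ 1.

Base cases: P_1 = -4 and 2·4^1 − 2·6^1 = -4; P_2 = -40 and 2·4^2 − 2·6^2 = -40.
Assume P_j = 2·4^j − 2·6^j for all 1 ≤ j ≤ m, where m ≥ 2.
Then P_{m+1} = 10P_m − 24P_{m−1} = 10·(2·4^m − 2·6^m) − 24·(2·4^{m−1} − 2·6^{m−1}) = 2·(10·4 − 24)4^{m−1} − 2·(10·6 − 24)6^{m−1} = 32·4^{m−1} − 72·6^{m−1} = 2·4^{m+1} − 2·6^{m+1}.
By strong induction, P_n = 2·4^n − 2·6^n for all n ≥ 1.

P_n = 2·4^n − 2·6^n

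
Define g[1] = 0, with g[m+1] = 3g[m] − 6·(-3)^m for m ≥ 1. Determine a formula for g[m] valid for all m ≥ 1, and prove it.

Claim: g[m] = 3^m + (-3)^m.

Base case: g[1] = 0, and 3^1 + (-3)^1 = 3 − 3 = 0.
Assume g[k] = 3^k + (-3)^k for some k ≥ 1.
Then g[k+1] = 3g[k] − 6·(-3)^k = 3·(3^k + (-3)^k) − 6·(-3)^k = 3^{k+1} + 3·(-3)^k − 6·(-3)^k = 3^{k+1} − 3·(-3)^k = 3^{k+1} + (-3)^{k+1}.
So the formula holds for k+1, and by induction g[m] = 3^m + (-3)^m for all m ≥ 1.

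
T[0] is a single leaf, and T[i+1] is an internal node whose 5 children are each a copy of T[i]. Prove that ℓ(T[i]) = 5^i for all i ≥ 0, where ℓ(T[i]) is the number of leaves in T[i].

Base case: ℓ(T[0]) = 1, and 5^0 = 1.
Assume ℓ(T[k]) = 5^k.
Then ℓ(T[k+1]) = 5·ℓ(T[k]) = 5·5^k = 5^{k+1}.
By induction, ℓ(T[i]) = 5^i for all i ≥ 0.

ℓ(T[i]) = 5^i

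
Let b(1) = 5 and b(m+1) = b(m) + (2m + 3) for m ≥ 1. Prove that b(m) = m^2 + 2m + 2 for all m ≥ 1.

Base case: b(1) = 5, and 1^2 + 2·1 + 2 = 5.
Assume b(k) = k^2 + 2k + 2.
Then b(k+1) = b(k) + (2k + 3) = (k^2 + 2k + 2) + (2k + 3) = k^2 + 4k + 5,
and (k+1)^2 + 2·(k+1) + 2 = k^2 + 4k + 5.
Hence b(m) = m^2 + 2m + 2 for every m ≥ 1, by induction.

b(m) = m^2 + 2m + 2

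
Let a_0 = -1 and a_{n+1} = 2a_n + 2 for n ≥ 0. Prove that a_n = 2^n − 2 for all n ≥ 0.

Base case: a_0 = -1, and 2^0 − 2 = 1 − 2 = -1.
Assume a_k = 2^k − 2 for some k ≥ 0.
Then a_{k+1} = 2a_k + 2 = 2·(2^k − 2) + 2 = 2^{k+1} − 4 + 2 = 2^{k+1} − 2.
So the formula holds for k+1, and by induction a_n = 2^n − 2 for all n ≥ 0.

a_n = 2^n − 2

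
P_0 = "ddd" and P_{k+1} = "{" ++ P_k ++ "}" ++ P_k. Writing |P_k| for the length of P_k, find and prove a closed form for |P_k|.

Claim: |P_k| = 5·2^k − 2.

Base case: |P_0| = 3, and 5·2^0 − 2 = 3.
Assume |P_j| = 5·2^j − 2.
Then |P_{j+1}| = 1 + |P_j| + 1 + |P_j| = 2|P_j| + 2 = 2(5·2^j − 2) + 2 = 5·2^{j+1} − 4 + 2 = 5·2^{j+1} − 2.
Hence |P_k| = 5·2^k − 2 for every k ≥ 0, by induction.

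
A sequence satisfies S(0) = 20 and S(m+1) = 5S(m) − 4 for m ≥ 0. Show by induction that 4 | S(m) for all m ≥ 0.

Base case: S(0) = 20 = 4·5, so 4 | S(0).
Assume 4 | S(k), so S(k) = 4t for some integer t.
Then S(k+1) = 5S(k) − 4 = 5·(4t) − 4 = 4(5t − 1), so 4 | S(k+1).
Hence 4 | S(m) for every m ≥ 0, by induction.

4 | S(m)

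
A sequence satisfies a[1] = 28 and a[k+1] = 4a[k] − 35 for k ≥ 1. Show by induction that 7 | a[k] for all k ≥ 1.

Base case: a[1] = 28 = 7·4, so 7 | a[1].
Assume 7 | a[m], so a[m] = 7t for some integer t.
Then a[m+1] = 4a[m] − 35 = 4·(7t) − 35 = 7(4t − 5), so 7 | a[m+1].
By induction, 7 | a[k] for all k ≥ 1.

7 | a[k]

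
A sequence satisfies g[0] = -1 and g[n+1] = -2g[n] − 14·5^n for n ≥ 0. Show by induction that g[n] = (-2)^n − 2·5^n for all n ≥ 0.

Base case: g[0] = -1, and (-2)^0 − 2·5^0 = 1 − 2 = -1.
Assume g[k] = (-2)^k − 2·5^k for some k ≥ 0.
Then g[k+1] = -2g[k] − 14·5^k = -2·((-2)^k − 2·5^k) − 14·5^k = (-2)^{k+1} + 4·5^k − 14·5^k = (-2)^{k+1} − 10·5^k = (-2)^{k+1} − 2·5^{k+1}.
So the formula holds for k+1, and by induction g[n] = (-2)^n − 2·5^n for all n ≥ 0.

g[n] = (-2)^n − 2·5^n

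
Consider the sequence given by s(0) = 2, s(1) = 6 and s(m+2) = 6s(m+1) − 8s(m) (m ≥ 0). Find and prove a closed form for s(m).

Claim: s(m) = 2^m + 4^m.

Base cases: s(0) = 2 and 2^0 + 4^0 = 2; s(1) = 6 and 2^1 + 4^1 = 6.
Assume s(j) = 2^j + 4^j for all 0 ≤ j ≤ k, where k ≥ 1.
Then s(k+1) = 6s(k) − 8s(k−1) = 6·(2^k + 4^k) − 8·(2^{k−1} + 4^{k−1}) = (6·2 − 8)2^{k−1} + (6·4 − 8)4^{k−1} = 4·2^{k−1} + 16·4^{k−1} = 2^{k+1} + 4^{k+1}.
So the formula holds for k+1, and by strong induction s(m) = 2^m + 4^m for all m ≥ 0.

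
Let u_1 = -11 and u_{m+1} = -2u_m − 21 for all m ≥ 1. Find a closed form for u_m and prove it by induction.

Claim: u_m = 2·(-2)^m − 7.

Base case: u_1 = -11, and 2·(-2)^1 − 7 = -4 − 7 = -11.
Assume u_j = 2·(-2)^j − 7 for some j ≥ 1.
Then u_{j+1} = -2u_j − 21 = -2·(2·(-2)^j − 7) − 21 = -4·(-2)^j + 14 − 21 = 2·(-2)^{j+1} − 7.
Hence u_m = 2·(-2)^m − 7 for every m ≥ 1, by induction.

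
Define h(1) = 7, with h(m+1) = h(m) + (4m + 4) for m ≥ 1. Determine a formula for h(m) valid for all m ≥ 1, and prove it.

Claim: h(m) = 2m^2 + 2m + 3.

Base case: h(1) = 7, and 2·1^2 + 2·1 + 3 = 7.
Assume h(k) = 2k^2 + 2k + 3.
Then h(k+1) = h(k) + (4k + 4) = (2k^2 + 2k + 3) + (4k + 4) = 2k^2 + 6k + 7,
and 2·(k+1)^2 + 2·(k+1) + 3 = 2k^2 + 6k + 7.
Hence h(m) = 2m^2 + 2m + 3 for every m ≥ 1, by induction.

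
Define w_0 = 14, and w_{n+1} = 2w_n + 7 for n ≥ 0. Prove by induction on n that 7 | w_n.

Base case: w_0 = 14 = 7·2, so 7 | w_0.
Assume 7 | w_r, so w_r = 7t for some integer t.
Then w_{r+1} = 2w_r + 7 = 2·(7t) + 7 = 7(2t + 1), so 7 | w_{r+1}.
So the property holds for r+1, and by induction 7 | w_n for all n ≥ 0.

7 | w_n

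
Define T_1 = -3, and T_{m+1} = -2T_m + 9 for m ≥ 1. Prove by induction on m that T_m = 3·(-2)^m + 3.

Base case: T_1 = -3, and 3·(-2)^1 + 3 = -6 + 3 = -3.
Assume T_j = 3·(-2)^j + 3 for some j ≥ 1.
Then T_{j+1} = -2T_j + 9 = -2·(3·(-2)^j + 3) + 9 = -6·(-2)^j − 6 + 9 = 3·(-2)^{j+1} + 3.
By induction, T_m = 3·(-2)^m + 3 for all m ≥ 1.

T_m = 3·(-2)^m + 3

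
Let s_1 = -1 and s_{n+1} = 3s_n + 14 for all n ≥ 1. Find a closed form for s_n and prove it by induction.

Claim: s_n = 2·3^n − 7.

Base case: s_1 = -1, and 2·3^1 − 7 = 6 − 7 = -1.
Assume s_r = 2·3^r − 7 for some r ≥ 1.
Then s_{r+1} = 3s_r + 14 = 3·(2·3^r − 7) + 14 = 6·3^r − 21 + 14 = 2·3^{r+1} − 7.
So the formula holds for r+1, and by induction s_n = 2·3^n − 7 for all n ≥ 1.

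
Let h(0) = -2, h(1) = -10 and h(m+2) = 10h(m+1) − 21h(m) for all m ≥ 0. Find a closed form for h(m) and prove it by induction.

Claim: h(m) = -3^m − 7^m.

Base cases: h(0) = -2 and -3^0 − 7^0 = -2; h(1) = -10 and -3^1 − 7^1 = -10.
Assume h(j) = -3^j − 7^j for all 0 ≤ j ≤ k, where k ≥ 1.
Then h(k+1) = 10h(k) − 21h(k−1) = 10·(-3^k − 7^k) − 21·(-3^{k−1} − 7^{k−1}) = -(10·3 − 21)3^{k−1} − (10·7 − 21)7^{k−1} = -9·3^{k−1} − 49·7^{k−1} = -3^{k+1} − 7^{k+1}.
So the formula holds for k+1, and by strong induction h(m) = -3^m − 7^m for all m ≥ 0.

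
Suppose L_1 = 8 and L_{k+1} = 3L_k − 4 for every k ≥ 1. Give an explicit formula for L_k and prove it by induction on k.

Claim: L_k = 2·3^k + 2.

Base case: L_1 = 8, and 2·3^1 + 2 = 6 + 2 = 8.
Assume L_m = 2·3^m + 2 for some m ≥ 1.
Then L_{m+1} = 3L_m − 4 = 3·(2·3^m + 2) − 4 = 6·3^m + 6 − 4 = 2·3^{m+1} + 2.
Hence L_k = 2·3^k + 2 for every k ≥ 1, by induction.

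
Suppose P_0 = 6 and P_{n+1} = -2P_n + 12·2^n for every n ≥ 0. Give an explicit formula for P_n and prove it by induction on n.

Claim: P_n = 3·(-2)^n + 3·2^n.

Base case: P_0 = 6, and 3·(-2)^0 + 3·2^0 = 3 + 3 = 6.
Assume P_k = 3·(-2)^k + 3·2^k for some k ≥ 0.
Then P_{k+1} = -2P_k + 12·2^k = -2·(3·(-2)^k + 3·2^k) + 12·2^k = 3·(-2)^{k+1} − 6·2^k + 12·2^k = 3·(-2)^{k+1} + 6·2^k = 3·(-2)^{k+1} + 3·2^{k+1}.
Hence P_n = 3·(-2)^n + 3·2^n for every n ≥ 0, by induction.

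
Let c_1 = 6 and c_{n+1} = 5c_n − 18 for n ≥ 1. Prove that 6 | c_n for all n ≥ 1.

Base case: c_1 = 6 = 6·1, so 6 | c_1.
Assume 6 | c_r, so c_r = 6t for some integer t.
Then c_{r+1} = 5c_r − 18 = 5·(6t) − 18 = 6(5t − 3), so 6 | c_{r+1}.
By induction, 6 | c_n for all n ≥ 1.

6 | c_n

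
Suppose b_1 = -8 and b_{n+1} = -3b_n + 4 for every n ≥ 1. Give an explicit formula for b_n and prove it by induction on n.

Claim: b_n = 3·(-3)^n + 1.

Base case: b_1 = -8, and 3·(-3)^1 + 1 = -9 + 1 = -8.
Assume b_m = 3·(-3)^m + 1 for some m ≥ 1.
Then b_{m+1} = -3b_m + 4 = -3·(3·(-3)^m + 1) + 4 = -9·(-3)^m − 3 + 4 = 3·(-3)^{m+1} + 1.
By induction, b_n = 3·(-3)^n + 1 for all n ≥ 1.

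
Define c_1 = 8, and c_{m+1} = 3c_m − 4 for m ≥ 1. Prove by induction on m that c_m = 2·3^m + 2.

Base case: c_1 = 8, and 2·3^1 + 2 = 6 + 2 = 8.
Assume c_k = 2·3^k + 2 for some k ≥ 1.
Then c_{k+1} = 3c_k − 4 = 3·(2·3^k + 2) − 4 = 6·3^k + 6 − 4 = 2·3^{k+1} + 2.
This completes the inductive step, so c_m = 2·3^m + 2 for all m ≥ 1.

c_m = 2·3^m + 2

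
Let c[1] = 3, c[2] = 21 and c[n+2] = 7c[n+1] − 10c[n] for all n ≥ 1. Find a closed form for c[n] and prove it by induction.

Claim: c[n] = -2^n + 5^n.

Base cases: c[1] = 3 and -2^1 + 5^1 = 3; c[2] = 21 and -2^2 + 5^2 = 21.
Assume c[j] = -2^j + 5^j for all 1 ≤ j ≤ m, where m ≥ 2.
Then c[m+1] = 7c[m] − 10c[m−1] = 7·(-2^m + 5^m) − 10·(-2^{m−1} + 5^{m−1}) = -(7·2 − 10)2^{m−1} + (7·5 − 10)5^{m−1} = -4·2^{m−1} + 25·5^{m−1} = -2^{m+1} + 5^{m+1}.
Hence c[n] = -2^n + 5^n for every n ≥ 1, by strong induction.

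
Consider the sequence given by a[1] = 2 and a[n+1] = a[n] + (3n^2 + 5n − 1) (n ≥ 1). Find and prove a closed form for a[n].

Claim: a[n] = n^3 + n^2 − 3n + 3.

Base case: a[1] = 2, and 1^3 + 1^2 − 3·1 + 3 = 2.
Assume a[j] = j^3 + j^2 − 3j + 3.
Then a[j+1] = a[j] + (3j^2 + 5j − 1) = (j^3 + j^2 − 3j + 3) + (3j^2 + 5j − 1) = j^3 + 4j^2 + 2j + 2,
and (j+1)^3 + (j+1)^2 − 3·(j+1) + 3 = j^3 + 4j^2 + 2j + 2.
Hence a[n] = n^3 + n^2 − 3n + 3 for every n ≥ 1, by induction.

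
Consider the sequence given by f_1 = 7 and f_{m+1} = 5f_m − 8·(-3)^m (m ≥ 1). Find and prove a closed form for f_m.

Claim: f_m = 2·5^m + (-3)^m.

Base case: f_1 = 7, and 2·5^1 + (-3)^1 = 10 − 3 = 7.
Assume f_k = 2·5^k + (-3)^k for some k ≥ 1.
Then f_{k+1} = 5f_k − 8·(-3)^k = 5·(2·5^k + (-3)^k) − 8·(-3)^k = 2·5^{k+1} + 5·(-3)^k − 8·(-3)^k = 2·5^{k+1} − 3·(-3)^k = 2·5^{k+1} + (-3)^{k+1}.
Hence f_m = 2·5^m + (-3)^m for every m ≥ 1, by induction.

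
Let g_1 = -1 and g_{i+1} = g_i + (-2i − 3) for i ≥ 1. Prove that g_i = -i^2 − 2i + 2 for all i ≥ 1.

Base case: g_1 = -1, and -1^2 − 2·1 + 2 = -1.
Assume g_m = -m^2 − 2m + 2.
Then g_{m+1} = g_m + (-2m − 3) = (-m^2 − 2m + 2) + (-2m − 3) = -m^2 − 4m − 1,
and -(m+1)^2 − 2·(m+1) + 2 = -m^2 − 4m − 1.
Hence g_i = -i^2 − 2i + 2 for every i ≥ 1, by induction.

g_i = -i^2 − 2i + 2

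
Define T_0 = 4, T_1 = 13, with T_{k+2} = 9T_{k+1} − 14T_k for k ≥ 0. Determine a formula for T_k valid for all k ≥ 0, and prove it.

Claim: T_k = 3·2^k + 7^k.

Base cases: T_0 = 4 and 3·2^0 + 7^0 = 4; T_1 = 13 and 3·2^1 + 7^1 = 13.
Assume T_j = 3·2^j + 7^j for all 0 ≤ j ≤ r, where r ≥ 1.
Then T_{r+1} = 9T_r − 14T_{r−1} = 9·(3·2^r + 7^r) − 14·(3·2^{r−1} + 7^{r−1}) = 3·(9·2 − 14)2^{r−1} + (9·7 − 14)7^{r−1} = 12·2^{r−1} + 49·7^{r−1} = 3·2^{r+1} + 7^{r+1}.
Hence T_k = 3·2^k + 7^k for every k ≥ 0, by strong induction.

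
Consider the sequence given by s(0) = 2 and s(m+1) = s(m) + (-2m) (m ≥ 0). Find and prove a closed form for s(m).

Claim: s(m) = -m^2 + m + 2.

Base case: s(0) = 2, and -0^2 + 0 + 2 = 2.
Assume s(r) = -r^2 + r + 2.
Then s(r+1) = s(r) + (-2r) = (-r^2 + r + 2) + (-2r) = -r^2 − r + 2,
and -(r+1)^2 + (r+1) + 2 = -r^2 − r + 2.
Hence s(m) = -m^2 + m + 2 for every m ≥ 0, by induction.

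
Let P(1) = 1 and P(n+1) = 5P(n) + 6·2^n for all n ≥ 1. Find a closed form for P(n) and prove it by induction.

Claim: P(n) = 5^n − 2·2^n.

Base case: P(1) = 1, and 5^1 − 2·2^1 = 5 − 4 = 1.
Assume P(k) = 5^k − 2·2^k for some k ≥ 1.
Then P(k+1) = 5P(k) + 6·2^k = 5·(5^k − 2·2^k) + 6·2^k = 5^{k+1} − 10·2^k + 6·2^k = 5^{k+1} − 4·2^k = 5^{k+1} − 2·2^{k+1}.
By induction, P(n) = 5^n − 2·2^n for all n ≥ 1.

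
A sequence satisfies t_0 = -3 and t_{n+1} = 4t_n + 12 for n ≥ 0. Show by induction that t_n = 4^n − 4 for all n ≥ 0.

Base case: t_0 = -3, and 4^0 − 4 = 1 − 4 = -3.
Assume t_j = 4^j − 4 for some j ≥ 0.
Then t_{j+1} = 4t_j + 12 = 4·(4^j − 4) + 12 = 4^{j+1} − 16 + 12 = 4^{j+1} − 4.
By induction, t_n = 4^n − 4 for all n ≥ 0.

t_n = 4^n − 4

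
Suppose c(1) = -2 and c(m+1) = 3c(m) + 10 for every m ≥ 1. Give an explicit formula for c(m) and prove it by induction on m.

Claim: c(m) = 3^m − 5.

Base case: c(1) = -2, and 3^1 − 5 = 3 − 5 = -2.
Assume c(k) = 3^k − 5 for some k ≥ 1.
Then c(k+1) = 3c(k) + 10 = 3·(3^k − 5) + 10 = 3^{k+1} − 15 + 10 = 3^{k+1} − 5.
By induction, c(m) = 3^m − 5 for all m ≥ 1.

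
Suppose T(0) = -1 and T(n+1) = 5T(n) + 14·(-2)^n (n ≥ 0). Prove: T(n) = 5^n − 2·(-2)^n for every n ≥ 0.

Base case: T(0) = -1, and 5^0 − 2·(-2)^0 = 1 − 2 = -1.
Assume T(k) = 5^k − 2·(-2)^k for some k ≥ 0.
Then T(k+1) = 5T(k) + 14·(-2)^k = 5·(5^k − 2·(-2)^k) + 14·(-2)^k = 5^{k+1} − 10·(-2)^k + 14·(-2)^k = 5^{k+1} + 4·(-2)^k = 5^{k+1} − 2·(-2)^{k+1}.
By induction, T(n) = 5^n − 2·(-2)^n for all n ≥ 0.

T(n) = 5^n − 2·(-2)^n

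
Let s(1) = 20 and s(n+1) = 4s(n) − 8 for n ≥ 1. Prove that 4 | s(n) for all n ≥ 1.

Base case: s(1) = 20 = 4·5, so 4 | s(1).
Assume 4 | s(m), so s(m) = 4t for some integer t.
Then s(m+1) = 4s(m) − 8 = 4·(4t) − 8 = 4(4t − 2), so 4 | s(m+1).
By induction, 4 | s(n) for all n ≥ 1.

4 | s(n)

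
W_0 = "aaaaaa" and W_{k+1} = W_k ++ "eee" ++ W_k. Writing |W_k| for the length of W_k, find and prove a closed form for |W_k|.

Claim: |W_k| = 9·2^k − 3.

Base case: |W_0| = 6, and 9·2^0 − 3 = 6.
Assume |W_r| = 9·2^r − 3.
Then |W_{r+1}| = |W_r| + 3 + |W_r| = 2|W_r| + 3 = 2(9·2^r − 3) + 3 = 9·2^{r+1} − 6 + 3 = 9·2^{r+1} − 3.
By induction, |W_k| = 9·2^k − 3 for all k ≥ 0.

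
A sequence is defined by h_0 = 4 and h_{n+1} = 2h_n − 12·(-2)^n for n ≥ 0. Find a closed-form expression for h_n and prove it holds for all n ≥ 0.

Claim: h_n = 2^n + 3·(-2)^n.

Base case: h_0 = 4, and 2^0 + 3·(-2)^0 = 1 + 3 = 4.
Assume h_k = 2^k + 3·(-2)^k for some k ≥ 0.
Then h_{k+1} = 2h_k − 12·(-2)^k = 2·(2^k + 3·(-2)^k) − 12·(-2)^k = 2^{k+1} + 6·(-2)^k − 12·(-2)^k = 2^{k+1} − 6·(-2)^k = 2^{k+1} + 3·(-2)^{k+1}.
Hence h_n = 2^n + 3·(-2)^n for every n ≥ 0, by induction.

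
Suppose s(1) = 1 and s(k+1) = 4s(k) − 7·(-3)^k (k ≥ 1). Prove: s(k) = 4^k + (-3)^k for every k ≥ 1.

Base case: s(1) = 1, and 4^1 + (-3)^1 = 4 − 3 = 1.
Assume s(j) = 4^j + (-3)^j for some j ≥ 1.
Then s(j+1) = 4s(j) − 7·(-3)^j = 4·(4^j + (-3)^j) − 7·(-3)^j = 4^{j+1} + 4·(-3)^j − 7·(-3)^j = 4^{j+1} − 3·(-3)^j = 4^{j+1} + (-3)^{j+1}.
This completes the inductive step, so s(k) = 4^k + (-3)^k for all k ≥ 1.

s(k) = 4^k + (-3)^k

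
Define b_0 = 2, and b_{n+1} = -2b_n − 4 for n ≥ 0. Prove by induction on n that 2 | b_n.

Base case: b_0 = 2 = 2·1, so 2 | b_0.
Assume 2 | b_r, so b_r = 2t for some integer t.
Then b_{r+1} = -2b_r − 4 = -2·(2t) − 4 = 2(-2t − 2), so 2 | b_{r+1}.
So the property holds for r+1, and by induction 2 | b_n for all n ≥ 0.

2 | b_n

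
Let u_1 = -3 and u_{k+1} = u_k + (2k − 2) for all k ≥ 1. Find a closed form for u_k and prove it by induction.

Claim: u_k = k^2 − 3k − 1.

Base case: u_1 = -3, and 1^2 − 3·1 − 1 = -3.
Assume u_m = m^2 − 3m − 1.
Then u_{m+1} = u_m + (2m − 2) = (m^2 − 3m − 1) + (2m − 2) = m^2 − m − 3,
and (m+1)^2 − 3·(m+1) − 1 = m^2 − m − 3.
This completes the inductive step, so u_k = k^2 − 3k − 1 for all k ≥ 1.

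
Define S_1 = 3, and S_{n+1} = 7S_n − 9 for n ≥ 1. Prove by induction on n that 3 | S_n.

Base case: S_1 = 3 = 3·1, so 3 | S_1.
Assume 3 | S_m, so S_m = 3t for some integer t.
Then S_{m+1} = 7S_m − 9 = 7·(3t) − 9 = 3(7t − 3), so 3 | S_{m+1}.
Hence 3 | S_n for every n ≥ 1, by induction.

3 | S_n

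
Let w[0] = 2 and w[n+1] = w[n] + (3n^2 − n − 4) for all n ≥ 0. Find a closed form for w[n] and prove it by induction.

Claim: w[n] = n^3 − 2n^2 − 3n + 2.

Base case: w[0] = 2, and 0^3 − 2·0^2 − 3·0 + 2 = 2.
Assume w[k] = k^3 − 2k^2 − 3k + 2.
Then w[k+1] = w[k] + (3k^2 − k − 4) = (k^3 − 2k^2 − 3k + 2) + (3k^2 − k − 4) = k^3 + k^2 − 4k − 2,
and (k+1)^3 − 2·(k+1)^2 − 3·(k+1) + 2 = k^3 + k^2 − 4k − 2.
Hence w[n] = n^3 − 2n^2 − 3n + 2 for every n ≥ 0, by induction.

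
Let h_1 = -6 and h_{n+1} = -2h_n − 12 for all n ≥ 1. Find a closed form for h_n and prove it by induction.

Claim: h_n = (-2)^n − 4.

Base case: h_1 = -6, and (-2)^1 − 4 = -2 − 4 = -6.
Assume h_m = (-2)^m − 4 for some m ≥ 1.
Then h_{m+1} = -2h_m − 12 = -2·((-2)^m − 4) − 12 = -2·(-2)^m + 8 − 12 = (-2)^{m+1} − 4.
By induction, h_n = (-2)^n − 4 for all n ≥ 1.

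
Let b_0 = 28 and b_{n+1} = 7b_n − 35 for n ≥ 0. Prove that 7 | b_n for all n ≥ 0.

Base case: b_0 = 28 = 7·4, so 7 | b_0.
Assume 7 | b_j, so b_j = 7t for some integer t.
Then b_{j+1} = 7b_j − 35 = 7·(7t) − 35 = 7(7t − 5), so 7 | b_{j+1}.
This completes the inductive step, so 7 | b_n for all n ≥ 0.

7 | b_n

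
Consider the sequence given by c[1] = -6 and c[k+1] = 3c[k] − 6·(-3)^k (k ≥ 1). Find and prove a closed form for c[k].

Claim: c[k] = -3^k + (-3)^k.

Base case: c[1] = -6, and -3^1 + (-3)^1 = -3 − 3 = -6.
Assume c[r] = -3^r + (-3)^r for some r ≥ 1.
Then c[r+1] = 3c[r] − 6·(-3)^r = 3·(-3^r + (-3)^r) − 6·(-3)^r = -3^{r+1} + 3·(-3)^r − 6·(-3)^r = -3^{r+1} − 3·(-3)^r = -3^{r+1} + (-3)^{r+1}.
By induction, c[k] = -3^k + (-3)^k for all k ≥ 1.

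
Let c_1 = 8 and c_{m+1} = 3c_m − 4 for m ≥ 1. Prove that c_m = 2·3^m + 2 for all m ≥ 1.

Base case: c_1 = 8, and 2·3^1 + 2 = 6 + 2 = 8.
Assume c_k = 2·3^k + 2 for some k ≥ 1.
Then c_{k+1} = 3c_k − 4 = 3·(2·3^k + 2) − 4 = 6·3^k + 6 − 4 = 2·3^{k+1} + 2.
Hence c_m = 2·3^m + 2 for every m ≥ 1, by induction.

c_m = 2·3^m + 2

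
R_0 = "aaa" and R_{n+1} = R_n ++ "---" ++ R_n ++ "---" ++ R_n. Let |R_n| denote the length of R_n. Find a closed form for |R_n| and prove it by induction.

Claim: |R_n| = 6·3^n − 3.

Base case: |R_0| = 3, and 6·3^0 − 3 = 3.
Assume |R_j| = 6·3^j − 3.
Then |R_{j+1}| = 3|R_j| + 6 = 3(6·3^j − 3) + 6 = 6·3^{j+1} − 9 + 6 = 6·3^{j+1} − 3.
So the formula holds for j+1, and by induction |R_n| = 6·3^n − 3 for all n ≥ 0.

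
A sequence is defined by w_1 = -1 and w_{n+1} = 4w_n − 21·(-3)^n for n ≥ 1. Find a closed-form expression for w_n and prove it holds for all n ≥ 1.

Claim: w_n = 2·4^n + 3·(-3)^n.

Base case: w_1 = -1, and 2·4^1 + 3·(-3)^1 = 8 − 9 = -1.
Assume w_k = 2·4^k + 3·(-3)^k for some k ≥ 1.
Then w_{k+1} = 4w_k − 21·(-3)^k = 4·(2·4^k + 3·(-3)^k) − 21·(-3)^k = 2·4^{k+1} + 12·(-3)^k − 21·(-3)^k = 2·4^{k+1} − 9·(-3)^k = 2·4^{k+1} + 3·(-3)^{k+1}.
Hence w_n = 2·4^n + 3·(-3)^n for every n ≥ 1, by induction.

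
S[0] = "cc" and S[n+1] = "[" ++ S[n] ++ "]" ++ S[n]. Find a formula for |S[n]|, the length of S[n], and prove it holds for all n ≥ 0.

Claim: |S[n]| = 2^{n+2} − 2.

Base case: |S[0]| = 2, and 2^{0+2} − 2 = 2.
Assume |S[m]| = 2^{m+2} − 2.
Then |S[m+1]| = 1 + |S[m]| + 1 + |S[m]| = 2|S[m]| + 2 = 2(2^{m+2} − 2) + 2 = 2^{m+3} − 4 + 2 = 2^{m+3} − 2.
By induction, |S[n]| = 2^{n+2} − 2 for all n ≥ 0.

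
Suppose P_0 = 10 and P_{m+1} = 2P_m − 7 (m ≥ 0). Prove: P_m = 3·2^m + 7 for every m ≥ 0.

Base case: P_0 = 10, and 3·2^0 + 7 = 3 + 7 = 10.
Assume P_r = 3·2^r + 7 for some r ≥ 0.
Then P_{r+1} = 2P_r − 7 = 2·(3·2^r + 7) − 7 = 6·2^r + 14 − 7 = 3·2^{r+1} + 7.
So the formula holds for r+1, and by induction P_m = 3·2^m + 7 for all m ≥ 0.

P_m = 3·2^m + 7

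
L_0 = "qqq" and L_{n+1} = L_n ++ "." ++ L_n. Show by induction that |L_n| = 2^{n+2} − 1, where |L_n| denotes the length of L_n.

Base case: |L_0| = 3, and 2^{0+2} − 1 = 3.
Assume |L_k| = 2^{k+2} − 1.
Then |L_{k+1}| = |L_k| + 1 + |L_k| = 2|L_k| + 1 = 2(2^{k+2} − 1) + 1 = 2^{k+3} − 2 + 1 = 2^{k+3} − 1.
So the formula holds for k+1, and by induction |L_n| = 2^{n+2} − 1 for all n ≥ 0.

|L_n| = 2^{n+2} − 1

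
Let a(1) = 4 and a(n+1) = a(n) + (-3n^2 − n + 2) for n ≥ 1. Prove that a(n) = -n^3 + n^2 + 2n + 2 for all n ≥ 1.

Base case: a(1) = 4, and -1^3 + 1^2 + 2·1 + 2 = 4.
Assume a(j) = -j^3 + j^2 + 2j + 2.
Then a(j+1) = a(j) + (-3j^2 − j + 2) = (-j^3 + j^2 + 2j + 2) + (-3j^2 − j + 2) = -j^3 − 2j^2 + j + 4,
and -(j+1)^3 + (j+1)^2 + 2·(j+1) + 2 = -j^3 − 2j^2 + j + 4.
This completes the inductive step, so a(n) = -n^3 + n^2 + 2n + 2 for all n ≥ 1.

a(n) = -n^3 + n^2 + 2n + 2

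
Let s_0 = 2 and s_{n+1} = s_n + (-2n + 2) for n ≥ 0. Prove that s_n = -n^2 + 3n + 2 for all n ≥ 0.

Base case: s_0 = 2, and -0^2 + 3·0 + 2 = 2.
Assume s_j = -j^2 + 3j + 2.
Then s_{j+1} = s_j + (-2j + 2) = (-j^2 + 3j + 2) + (-2j + 2) = -j^2 + j + 4,
and -(j+1)^2 + 3·(j+1) + 2 = -j^2 + j + 4.
This completes the inductive step, so s_n = -n^2 + 3n + 2 for all n ≥ 0.

s_n = -n^2 + 3n + 2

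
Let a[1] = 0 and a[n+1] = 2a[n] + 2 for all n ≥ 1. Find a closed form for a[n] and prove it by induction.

Claim: a[n] = 2^n − 2.

Base case: a[1] = 0, and 2^1 − 2 = 2 − 2 = 0.
Assume a[r] = 2^r − 2 for some r ≥ 1.
Then a[r+1] = 2a[r] + 2 = 2·(2^r − 2) + 2 = 2^{r+1} − 4 + 2 = 2^{r+1} − 2.
This completes the inductive step, so a[n] = 2^n − 2 for all n ≥ 1.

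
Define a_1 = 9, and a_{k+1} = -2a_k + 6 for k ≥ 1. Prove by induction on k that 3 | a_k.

Base case: a_1 = 9 = 3·3, so 3 | a_1.
Assume 3 | a_j, so a_j = 3t for some integer t.
Then a_{j+1} = -2a_j + 6 = -2·(3t) + 6 = 3(-2t + 2), so 3 | a_{j+1}.
So the property holds for j+1, and by induction 3 | a_k for all k ≥ 1.

3 | a_k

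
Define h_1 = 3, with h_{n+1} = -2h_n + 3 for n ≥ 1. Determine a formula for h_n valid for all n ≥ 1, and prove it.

Claim: h_n = -(-2)^n + 1.

Base case: h_1 = 3, and -(-2)^1 + 1 = 2 + 1 = 3.
Assume h_m = -(-2)^m + 1 for some m ≥ 1.
Then h_{m+1} = -2h_m + 3 = -2·(-(-2)^m + 1) + 3 = 2·(-2)^m − 2 + 3 = -(-2)^{m+1} + 1.
By induction, h_n = -(-2)^n + 1 for all n ≥ 1.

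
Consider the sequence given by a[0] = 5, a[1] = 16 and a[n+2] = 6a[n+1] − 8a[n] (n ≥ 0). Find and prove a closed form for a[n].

Claim: a[n] = 3·4^n + 2·2^n.

Base cases: a[0] = 5 and 3·4^0 + 2·2^0 = 5; a[1] = 16 and 3·4^1 + 2·2^1 = 16.
Assume a[j] = 3·4^j + 2·2^j for all 0 ≤ j ≤ r, where r ≥ 1.
Then a[r+1] = 6a[r] − 8a[r−1] = 6·(3·4^r + 2·2^r) − 8·(3·4^{r−1} + 2·2^{r−1}) = 3·(6·4 − 8)4^{r−1} + 2·(6·2 − 8)2^{r−1} = 48·4^{r−1} + 8·2^{r−1} = 3·4^{r+1} + 2·2^{r+1}.
So the formula holds for r+1, and by strong induction a[n] = 3·4^n + 2·2^n for all n ≥ 0.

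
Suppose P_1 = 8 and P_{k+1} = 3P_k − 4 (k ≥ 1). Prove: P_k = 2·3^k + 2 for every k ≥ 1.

Base case: P_1 = 8, and 2·3^1 + 2 = 6 + 2 = 8.
Assume P_r = 2·3^r + 2 for some r ≥ 1.
Then P_{r+1} = 3P_r − 4 = 3·(2·3^r + 2) − 4 = 6·3^r + 6 − 4 = 2·3^{r+1} + 2.
By induction, P_k = 2·3^k + 2 for all k ≥ 1.

P_k = 2·3^k + 2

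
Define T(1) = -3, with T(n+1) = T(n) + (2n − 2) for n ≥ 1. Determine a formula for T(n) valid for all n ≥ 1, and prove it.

Claim: T(n) = n^2 − 3n − 1.

Base case: T(1) = -3, and 1^2 − 3·1 − 1 = -3.
Assume T(r) = r^2 − 3r − 1.
Then T(r+1) = T(r) + (2r − 2) = (r^2 − 3r − 1) + (2r − 2) = r^2 − r − 3,
and (r+1)^2 − 3·(r+1) − 1 = r^2 − r − 3.
Hence T(n) = n^2 − 3n − 1 for every n ≥ 1, by induction.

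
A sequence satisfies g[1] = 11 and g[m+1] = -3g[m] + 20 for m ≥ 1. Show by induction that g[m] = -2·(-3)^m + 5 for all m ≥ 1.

Base case: g[1] = 11, and -2·(-3)^1 + 5 = 6 + 5 = 11.
Assume g[r] = -2·(-3)^r + 5 for some r ≥ 1.
Then g[r+1] = -3g[r] + 20 = -3·(-2·(-3)^r + 5) + 20 = 6·(-3)^r − 15 + 20 = -2·(-3)^{r+1} + 5.
So the formula holds for r+1, and by induction g[m] = -2·(-3)^m + 5 for all m ≥ 1.

g[m] = -2·(-3)^m + 5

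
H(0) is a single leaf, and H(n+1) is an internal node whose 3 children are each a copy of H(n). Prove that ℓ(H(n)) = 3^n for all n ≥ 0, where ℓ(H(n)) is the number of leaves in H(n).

Base case: ℓ(H(0)) = 1, and 3^0 = 1.
Assume ℓ(H(m)) = 3^m.
Then ℓ(H(m+1)) = 3·ℓ(H(m)) = 3·3^m = 3^{m+1}.
This completes the inductive step, so ℓ(H(n)) = 3^n for all n ≥ 0.

ℓ(H(n)) = 3^n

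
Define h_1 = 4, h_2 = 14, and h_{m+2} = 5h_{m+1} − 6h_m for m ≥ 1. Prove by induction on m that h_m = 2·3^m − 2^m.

Base cases: h_1 = 4 and 2·3^1 − 2^1 = 4; h_2 = 14 and 2·3^2 − 2^2 = 14.
Assume h_j = 2·3^j − 2^j for all 1 ≤ j ≤ r, where r ≥ 2.
Then h_{r+1} = 5h_r − 6h_{r−1} = 5·(2·3^r − 2^r) − 6·(2·3^{r−1} − 2^{r−1}) = 2·(5·3 − 6)3^{r−1} − (5·2 − 6)2^{r−1} = 18·3^{r−1} − 4·2^{r−1} = 2·3^{r+1} − 2^{r+1}.
By strong induction, h_m = 2·3^m − 2^m for all m ≥ 1.

h_m = 2·3^m − 2^m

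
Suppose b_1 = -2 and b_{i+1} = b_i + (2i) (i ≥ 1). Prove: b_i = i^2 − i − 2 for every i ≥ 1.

Base case: b_1 = -2, and 1^2 − 1 − 2 = -2.
Assume b_r = r^2 − r − 2.
Then b_{r+1} = b_r + (2r) = (r^2 − r − 2) + (2r) = r^2 + r − 2,
and (r+1)^2 − (r+1) − 2 = r^2 + r − 2.
By induction, b_i = i^2 − i − 2 for all i ≥ 1.

b_i = i^2 − i − 2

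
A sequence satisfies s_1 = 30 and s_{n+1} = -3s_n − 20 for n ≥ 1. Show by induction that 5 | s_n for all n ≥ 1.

Base case: s_1 = 30 = 5·6, so 5 | s_1.
Assume 5 | s_j, so s_j = 5t for some integer t.
Then s_{j+1} = -3s_j − 20 = -3·(5t) − 20 = 5(-3t − 4), so 5 | s_{j+1}.
Hence 5 | s_n for every n ≥ 1, by induction.

5 | s_n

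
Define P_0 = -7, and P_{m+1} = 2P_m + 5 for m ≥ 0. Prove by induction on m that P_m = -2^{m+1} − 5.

Base case: P_0 = -7, and -2^{0+1} − 5 = -2 − 5 = -7.
Assume P_r = -2^{r+1} − 5 for some r ≥ 0.
Then P_{r+1} = 2P_r + 5 = 2·(-2^{r+1} − 5) + 5 = -2^{r+2} − 10 + 5 = -2^{r+2} − 5.
So the formula holds for r+1, and by induction P_m = -2^{m+1} − 5 for all m ≥ 0.

P_m = -2^{m+1} − 5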